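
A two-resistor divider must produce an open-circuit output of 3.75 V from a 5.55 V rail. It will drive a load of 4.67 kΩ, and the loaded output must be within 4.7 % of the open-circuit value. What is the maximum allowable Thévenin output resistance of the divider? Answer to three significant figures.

Loading drop = R_th/(R_th + R_L) ≤ 0.0470, so R_th ≤ R_L · ε/(1−ε) = 4.67 kΩ × 0.0470/0.9530 = 230 Ω.
(Any R1, R2 with R2/(R1+R2) = 0.676 and R1‖R2 ≤ 230 Ω will meet the spec.)

R_th ≤ 230 Ω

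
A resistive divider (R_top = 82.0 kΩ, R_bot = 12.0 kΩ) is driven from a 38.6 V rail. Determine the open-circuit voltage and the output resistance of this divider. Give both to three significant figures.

V_th is the open-circuit tap voltage: 38.6 × 12.0/(82.0 + 12.0) = 4.93 V.
With the supply zeroed, R_top and R_bot appear in parallel from the tap: R_th = R_top‖R_bot = (82.0 × 12.0)/94.00 = 10.5 kΩ.

V_th = 4.93 V, R_th = 10.5 kΩ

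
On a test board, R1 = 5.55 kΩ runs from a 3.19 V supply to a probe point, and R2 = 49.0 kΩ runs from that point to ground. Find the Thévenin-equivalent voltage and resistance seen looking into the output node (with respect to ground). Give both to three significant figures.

V_th is the open-circuit tap voltage: 3.19 × 49.0/(5.55 + 49.0) = 2.87 V.
With the supply zeroed, R1 and R2 appear in parallel from the tap: R_th = R1‖R2 = (5.55 × 49.0)/54.55 = 4.99 kΩ.

V_th = 2.87 V, R_th = 4.99 kΩ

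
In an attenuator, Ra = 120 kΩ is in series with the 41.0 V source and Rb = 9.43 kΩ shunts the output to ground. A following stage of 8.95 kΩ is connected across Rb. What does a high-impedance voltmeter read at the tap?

V_out ≈ 1.51 V

The load sits in parallel with Rb: Rb‖R_L = (9.43 × 8.95) / (9.43 + 8.95) = 4.592 kΩ.
V_out = 41.0 × 4.592 / (120 + 4.592) = 41.0 × 4.592/124.6 = 1.51 V.
(Unloaded it would have been 2.99 V.)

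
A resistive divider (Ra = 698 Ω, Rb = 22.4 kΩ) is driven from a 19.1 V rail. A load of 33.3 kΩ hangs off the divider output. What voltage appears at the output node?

The load sits in parallel with Rb: Rb‖R_L = (22400 × 33300) / (22400 + 33300) = 13390 Ω.
V_out = 19.1 × 13390 / (698 + 13390) = 19.1 × 13390/14090 = 18.2 V.

V_out ≈ 18.2 V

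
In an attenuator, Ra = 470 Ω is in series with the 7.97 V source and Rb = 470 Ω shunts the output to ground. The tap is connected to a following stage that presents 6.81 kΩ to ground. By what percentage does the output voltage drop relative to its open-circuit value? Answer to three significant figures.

The divider's output (Thévenin) resistance is Ra‖Rb = 235.0 Ω.
Fractional drop under load = R_th/(R_th + R_L) = 235.0 / (235.0 + 6810) = 0.03336.
So the output falls by 3.34 %.

3.34 %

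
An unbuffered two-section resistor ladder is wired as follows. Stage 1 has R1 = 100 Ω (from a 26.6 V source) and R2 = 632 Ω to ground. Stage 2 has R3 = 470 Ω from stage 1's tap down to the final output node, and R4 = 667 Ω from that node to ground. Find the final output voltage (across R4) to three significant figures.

V_out ≈ 12.5 V

Stage 2 presents R3+R4 = 1137 Ω as a load on stage 1's tap.
Stage 1's lower leg becomes R2‖(R3+R4) = 406.2 Ω, so V_mid = 26.6 × 406.2/506.2 = 21.35 V.
Stage 2 is itself unloaded: V_out = V_mid × R4/(R3+R4) = 21.35 × 667/1137 = 12.5 V.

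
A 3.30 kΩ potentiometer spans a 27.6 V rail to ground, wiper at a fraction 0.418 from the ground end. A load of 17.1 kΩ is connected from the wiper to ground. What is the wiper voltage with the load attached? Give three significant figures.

The wiper splits the pot into (1−α)R = 1.921 kΩ above and αR = 1.379 kΩ below.
Lower section ‖ load = 1.276 kΩ.
V_wiper = 27.6 × 1.276/(1.921 + 1.276) = 11.0 V.

V ≈ 11.0 V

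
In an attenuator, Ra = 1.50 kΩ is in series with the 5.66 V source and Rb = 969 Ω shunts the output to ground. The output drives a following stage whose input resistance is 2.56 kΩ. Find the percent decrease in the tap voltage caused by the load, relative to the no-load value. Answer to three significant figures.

Unloaded V = 5.66 × 969/2469 = 2.221 V.
Loaded: Rb‖R_L = 702.9 Ω, giving V = 5.66 × 702.9/2203 = 1.806 V.
Drop = (2.221 − 1.806) / 2.221 = 18.7 %.

18.7 %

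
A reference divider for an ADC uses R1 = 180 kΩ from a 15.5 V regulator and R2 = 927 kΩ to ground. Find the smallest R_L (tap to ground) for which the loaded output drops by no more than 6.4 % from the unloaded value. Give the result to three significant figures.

Output resistance R_th = R1‖R2 = (180 × 927)/1107 = 150.7 kΩ.
The fractional drop is R_th/(R_th + R_L); requiring this ≤ 0.0640 gives R_L ≥ R_th(1/0.0640 − 1) = 150.7 × 14.62 = 2.20 MΩ.

R_L(min) ≈ 2.20 MΩ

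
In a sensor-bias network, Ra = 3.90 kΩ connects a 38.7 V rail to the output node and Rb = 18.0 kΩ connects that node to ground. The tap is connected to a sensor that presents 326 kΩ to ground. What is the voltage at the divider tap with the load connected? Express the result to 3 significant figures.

V_out ≈ 31.5 V

The load sits in parallel with Rb: Rb‖R_L = (18.0 × 326) / (18.0 + 326) = 17.06 kΩ.
V_out = 38.7 × 17.06 / (3.90 + 17.06) = 38.7 × 17.06/20.96 = 31.5 V.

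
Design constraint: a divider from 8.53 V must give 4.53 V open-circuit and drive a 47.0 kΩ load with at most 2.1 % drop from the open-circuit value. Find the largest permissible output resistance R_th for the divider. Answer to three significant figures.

Loading drop = R_th/(R_th + R_L) ≤ 0.0210, so R_th ≤ R_L · ε/(1−ε) = 47.0 kΩ × 0.0210/0.9790 = 1.01 kΩ.
(Any R1, R2 with R2/(R1+R2) = 0.531 and R1‖R2 ≤ 1.01 kΩ will meet the spec.)

R_th ≤ 1.01 kΩ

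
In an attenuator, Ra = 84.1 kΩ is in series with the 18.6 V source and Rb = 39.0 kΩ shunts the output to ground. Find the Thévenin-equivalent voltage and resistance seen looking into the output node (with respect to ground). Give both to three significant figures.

V_th = 5.89 V, R_th = 26.6 kΩ

V_th is the open-circuit tap voltage: 18.6 × 39.0/(84.1 + 39.0) = 5.89 V.
With the supply zeroed, Ra and Rb appear in parallel from the tap: R_th = Ra‖Rb = (84.1 × 39.0)/123.1 = 26.6 kΩ.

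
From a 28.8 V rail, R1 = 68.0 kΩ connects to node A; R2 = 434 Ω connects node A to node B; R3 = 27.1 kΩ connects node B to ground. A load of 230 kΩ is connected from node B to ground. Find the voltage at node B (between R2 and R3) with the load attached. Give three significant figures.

At node B, R3 is in parallel with the load: R3‖R_L = 24240 Ω.
Below node A the resistance is R2 + (R3‖R_L) = 24680 Ω, so V_A = 28.8 × 24680/92680 = 7.669 V.
Then V_B = V_A × (R3‖R_L)/(R2 + R3‖R_L) = 7.669 × 24240/24680 = 7.53 V.

V ≈ 7.53 V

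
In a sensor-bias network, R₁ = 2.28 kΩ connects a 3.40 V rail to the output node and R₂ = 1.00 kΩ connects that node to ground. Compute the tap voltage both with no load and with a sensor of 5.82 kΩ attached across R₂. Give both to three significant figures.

Open-circuit: V = 3.40 × 1.00/(2.28 + 1.00) = 1.04 V.
With the load, R₂ becomes R₂‖R_L = 0.8534 kΩ, so V = 3.40 × 0.8534/3.133 = 0.926 V.

Unloaded: 1.04 V; loaded: 0.926 V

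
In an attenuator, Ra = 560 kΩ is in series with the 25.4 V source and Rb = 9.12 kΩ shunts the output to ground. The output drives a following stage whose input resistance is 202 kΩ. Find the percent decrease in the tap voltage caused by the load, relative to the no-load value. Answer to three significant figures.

The divider's output (Thévenin) resistance is Ra‖Rb = 8.974 kΩ.
Fractional drop under load = R_th/(R_th + R_L) = 8.974 / (8.974 + 202) = 0.04254.
So the output falls by 4.25 %.

4.25 %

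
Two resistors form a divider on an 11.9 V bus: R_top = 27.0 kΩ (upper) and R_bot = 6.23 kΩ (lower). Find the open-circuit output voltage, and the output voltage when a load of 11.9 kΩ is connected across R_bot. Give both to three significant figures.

Open-circuit: V = 11.9 × 6.23/(27.0 + 6.23) = 2.23 V.
With the load, R_bot becomes R_bot‖R_L = 4.089 kΩ, so V = 11.9 × 4.089/31.09 = 1.57 V.

Unloaded: 2.23 V; loaded: 1.57 V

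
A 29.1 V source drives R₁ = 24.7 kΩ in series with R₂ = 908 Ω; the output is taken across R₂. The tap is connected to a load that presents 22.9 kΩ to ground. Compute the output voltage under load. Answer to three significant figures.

V_out ≈ 0.994 V

The load sits in parallel with R₂: R₂‖R_L = (908 × 22900) / (908 + 22900) = 873.4 Ω.
V_out = 29.1 × 873.4 / (24700 + 873.4) = 29.1 × 873.4/25570 = 0.994 V.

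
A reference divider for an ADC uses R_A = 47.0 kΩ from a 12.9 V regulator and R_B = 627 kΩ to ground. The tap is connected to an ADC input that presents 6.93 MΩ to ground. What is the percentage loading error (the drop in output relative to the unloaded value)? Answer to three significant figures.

0.627 %

The divider's output (Thévenin) resistance is R_A‖R_B = 43.72 kΩ.
Fractional drop under load = R_th/(R_th + R_L) = 43.72 / (43.72 + 6930) = 0.006270.
So the output falls by 0.627 %.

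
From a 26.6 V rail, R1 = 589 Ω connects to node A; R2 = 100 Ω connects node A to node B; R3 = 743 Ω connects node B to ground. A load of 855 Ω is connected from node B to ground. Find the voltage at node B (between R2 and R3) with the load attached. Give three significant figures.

V ≈ 9.73 V

At node B, R3 is in parallel with the load: R3‖R_L = 397.5 Ω.
Below node A the resistance is R2 + (R3‖R_L) = 497.5 Ω, so V_A = 26.6 × 497.5/1087 = 12.18 V.
Then V_B = V_A × (R3‖R_L)/(R2 + R3‖R_L) = 12.18 × 397.5/497.5 = 9.73 V.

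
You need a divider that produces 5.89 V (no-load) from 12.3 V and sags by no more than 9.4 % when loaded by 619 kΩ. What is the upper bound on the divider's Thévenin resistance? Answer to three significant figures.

Loading drop = R_th/(R_th + R_L) ≤ 0.0940, so R_th ≤ R_L · ε/(1−ε) = 619 kΩ × 0.0940/0.9060 = 64.2 kΩ.
(Any R1, R2 with R2/(R1+R2) = 0.479 and R1‖R2 ≤ 64.2 kΩ will meet the spec.)

R_th ≤ 64.2 kΩ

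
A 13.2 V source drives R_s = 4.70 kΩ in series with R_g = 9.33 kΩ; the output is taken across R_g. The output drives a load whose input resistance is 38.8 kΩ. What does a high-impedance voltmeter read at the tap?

The load sits in parallel with R_g: R_g‖R_L = (9.33 × 38.8) / (9.33 + 38.8) = 7.521 kΩ.
V_out = 13.2 × 7.521 / (4.70 + 7.521) = 13.2 × 7.521/12.22 = 8.12 V.

V_out ≈ 8.12 V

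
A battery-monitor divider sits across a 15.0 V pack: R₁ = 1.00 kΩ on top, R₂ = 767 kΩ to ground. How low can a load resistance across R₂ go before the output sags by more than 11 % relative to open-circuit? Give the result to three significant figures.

Output resistance R_th = R₁‖R₂ = (1000 × 767000)/768000 = 998.7 Ω.
The fractional drop is R_th/(R_th + R_L); requiring this ≤ 0.110 gives R_L ≥ R_th(1/0.110 − 1) = 998.7 × 8.091 = 8.08 kΩ.

R_L(min) ≈ 8.08 kΩ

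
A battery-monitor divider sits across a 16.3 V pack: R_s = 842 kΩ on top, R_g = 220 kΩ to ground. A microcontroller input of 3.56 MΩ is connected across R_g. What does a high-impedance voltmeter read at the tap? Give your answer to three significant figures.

V_out ≈ 3.22 V

The load sits in parallel with R_g: R_g‖R_L = (220 × 3560) / (220 + 3560) = 207.2 kΩ.
V_out = 16.3 × 207.2 / (842 + 207.2) = 16.3 × 207.2/1049 = 3.22 V.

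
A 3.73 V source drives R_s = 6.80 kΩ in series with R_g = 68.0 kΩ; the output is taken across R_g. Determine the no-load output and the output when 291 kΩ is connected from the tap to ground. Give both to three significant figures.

Open-circuit: V = 3.73 × 68.0/(6.80 + 68.0) = 3.39 V.
With the load, R_g becomes R_g‖R_L = 55.12 kΩ, so V = 3.73 × 55.12/61.92 = 3.32 V.

Unloaded: 3.39 V; loaded: 3.32 V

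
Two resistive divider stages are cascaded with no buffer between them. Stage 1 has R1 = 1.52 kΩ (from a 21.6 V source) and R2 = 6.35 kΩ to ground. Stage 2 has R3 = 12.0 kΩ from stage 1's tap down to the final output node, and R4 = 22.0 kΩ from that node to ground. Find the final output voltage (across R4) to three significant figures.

Stage 2 presents R3+R4 = 34.00 kΩ as a load on stage 1's tap.
Stage 1's lower leg becomes R2‖(R3+R4) = 5.351 kΩ, so V_mid = 21.6 × 5.351/6.871 = 16.82 V.
Stage 2 is itself unloaded: V_out = V_mid × R4/(R3+R4) = 16.82 × 22.0/34.00 = 10.9 V.

V_out ≈ 10.9 V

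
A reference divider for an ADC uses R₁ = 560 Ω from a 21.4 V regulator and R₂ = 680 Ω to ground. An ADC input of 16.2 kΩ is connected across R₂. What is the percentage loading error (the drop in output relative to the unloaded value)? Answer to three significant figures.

The divider's output (Thévenin) resistance is R₁‖R₂ = 307.1 Ω.
Fractional drop under load = R_th/(R_th + R_L) = 307.1 / (307.1 + 16200) = 0.01860.
So the output falls by 1.86 %.

1.86 %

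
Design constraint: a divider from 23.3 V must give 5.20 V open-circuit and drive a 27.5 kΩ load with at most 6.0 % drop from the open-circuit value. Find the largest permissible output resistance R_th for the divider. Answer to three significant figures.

Loading drop = R_th/(R_th + R_L) ≤ 0.0600, so R_th ≤ R_L · ε/(1−ε) = 27.5 kΩ × 0.0600/0.9400 = 1.76 kΩ.
(Any R1, R2 with R2/(R1+R2) = 0.223 and R1‖R2 ≤ 1.76 kΩ will meet the spec.)

R_th ≤ 1.76 kΩ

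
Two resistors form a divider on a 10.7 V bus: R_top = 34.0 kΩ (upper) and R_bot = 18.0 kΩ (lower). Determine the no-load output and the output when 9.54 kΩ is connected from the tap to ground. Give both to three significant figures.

Open-circuit: V = 10.7 × 18.0/(34.0 + 18.0) = 3.70 V.
With the load, R_bot becomes R_bot‖R_L = 6.235 kΩ, so V = 10.7 × 6.235/40.24 = 1.66 V.

Unloaded: 3.70 V; loaded: 1.66 V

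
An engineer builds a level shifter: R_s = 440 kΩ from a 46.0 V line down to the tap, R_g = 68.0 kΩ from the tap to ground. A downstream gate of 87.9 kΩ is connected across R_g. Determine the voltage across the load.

V_out ≈ 3.69 V

The load sits in parallel with R_g: R_g‖R_L = (68.0 × 87.9) / (68.0 + 87.9) = 38.34 kΩ.
V_out = 46.0 × 38.34 / (440 + 38.34) = 46.0 × 38.34/478.3 = 3.69 V.
(Unloaded it would have been 6.16 V.)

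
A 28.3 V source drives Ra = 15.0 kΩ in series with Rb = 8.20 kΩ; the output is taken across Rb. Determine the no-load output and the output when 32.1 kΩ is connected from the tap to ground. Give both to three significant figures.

Open-circuit: V = 28.3 × 8.20/(15.0 + 8.20) = 10.0 V.
With the load, Rb becomes Rb‖R_L = 6.532 kΩ, so V = 28.3 × 6.532/21.53 = 8.58 V.

Unloaded: 10.0 V; loaded: 8.58 V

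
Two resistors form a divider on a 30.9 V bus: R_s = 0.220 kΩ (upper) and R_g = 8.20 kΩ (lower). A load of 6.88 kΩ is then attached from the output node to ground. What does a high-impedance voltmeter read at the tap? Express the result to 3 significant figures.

The load sits in parallel with R_g: R_g‖R_L = (8200 × 6880) / (8200 + 6880) = 3741 Ω.
V_out = 30.9 × 3741 / (220 + 3741) = 30.9 × 3741/3961 = 29.2 V.

V_out ≈ 29.2 V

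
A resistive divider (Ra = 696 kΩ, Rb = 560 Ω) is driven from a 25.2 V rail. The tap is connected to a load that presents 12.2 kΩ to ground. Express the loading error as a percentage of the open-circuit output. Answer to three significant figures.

4.39 %

The divider's output (Thévenin) resistance is Ra‖Rb = 559.5 Ω.
Fractional drop under load = R_th/(R_th + R_L) = 559.5 / (559.5 + 12200) = 0.04385.
So the output falls by 4.39 %.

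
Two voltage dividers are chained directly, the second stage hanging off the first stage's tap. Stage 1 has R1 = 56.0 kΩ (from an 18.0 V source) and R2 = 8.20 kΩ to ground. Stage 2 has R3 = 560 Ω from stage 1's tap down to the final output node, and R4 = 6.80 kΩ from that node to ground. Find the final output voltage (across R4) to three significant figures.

Stage 2 presents R3+R4 = 7360 Ω as a load on stage 1's tap.
Stage 1's lower leg becomes R2‖(R3+R4) = 3879 Ω, so V_mid = 18.0 × 3879/59880 = 1.166 V.
Stage 2 is itself unloaded: V_out = V_mid × R4/(R3+R4) = 1.166 × 6800/7360 = 1.08 V.

V_out ≈ 1.08 V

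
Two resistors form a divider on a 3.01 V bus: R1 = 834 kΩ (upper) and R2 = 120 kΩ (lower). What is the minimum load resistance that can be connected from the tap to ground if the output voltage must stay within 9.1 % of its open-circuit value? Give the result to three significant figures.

Output resistance R_th = R1‖R2 = (834 × 120)/954.0 = 104.9 kΩ.
The fractional drop is R_th/(R_th + R_L); requiring this ≤ 0.0910 gives R_L ≥ R_th(1/0.0910 − 1) = 104.9 × 9.989 = 1.05 MΩ.

R_L(min) ≈ 1.05 MΩ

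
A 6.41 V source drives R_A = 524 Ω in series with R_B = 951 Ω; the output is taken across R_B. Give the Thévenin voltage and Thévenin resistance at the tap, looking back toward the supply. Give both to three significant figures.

V_th is the open-circuit tap voltage: 6.41 × 951/(524 + 951) = 4.13 V.
With the supply zeroed, R_A and R_B appear in parallel from the tap: R_th = R_A‖R_B = (524 × 951)/1475 = 338 Ω.

V_th = 4.13 V, R_th = 338 Ω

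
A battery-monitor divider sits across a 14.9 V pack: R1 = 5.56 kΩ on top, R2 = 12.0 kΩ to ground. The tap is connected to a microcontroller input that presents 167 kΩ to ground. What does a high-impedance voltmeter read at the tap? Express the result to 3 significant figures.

V_out ≈ 9.96 V

The load sits in parallel with R2: R2‖R_L = (12.0 × 167) / (12.0 + 167) = 11.20 kΩ.
V_out = 14.9 × 11.20 / (5.56 + 11.20) = 14.9 × 11.20/16.76 = 9.96 V.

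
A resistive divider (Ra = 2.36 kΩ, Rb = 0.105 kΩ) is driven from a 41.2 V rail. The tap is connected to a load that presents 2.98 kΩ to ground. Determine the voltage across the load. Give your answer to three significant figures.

V_out ≈ 1.70 V

The load sits in parallel with Rb: Rb‖R_L = (105 × 2980) / (105 + 2980) = 101.4 Ω.
V_out = 41.2 × 101.4 / (2360 + 101.4) = 41.2 × 101.4/2461 = 1.70 V.
(Unloaded it would have been 1.75 V.)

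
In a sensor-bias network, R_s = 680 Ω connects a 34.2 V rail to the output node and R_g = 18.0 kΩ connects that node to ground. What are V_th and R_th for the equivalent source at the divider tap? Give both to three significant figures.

V_th is the open-circuit tap voltage: 34.2 × 18000/(680 + 18000) = 33.0 V.
With the supply zeroed, R_s and R_g appear in parallel from the tap: R_th = R_s‖R_g = (680 × 18000)/18680 = 655 Ω.

V_th = 33.0 V, R_th = 655 Ω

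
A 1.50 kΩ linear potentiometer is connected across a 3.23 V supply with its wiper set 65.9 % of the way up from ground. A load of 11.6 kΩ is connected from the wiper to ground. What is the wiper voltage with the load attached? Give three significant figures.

The wiper splits the pot into (1−α)R = 511.5 Ω above and αR = 988.5 Ω below.
Lower section ‖ load = 910.9 Ω.
V_wiper = 3.23 × 910.9/(511.5 + 910.9) = 2.07 V.

V ≈ 2.07 V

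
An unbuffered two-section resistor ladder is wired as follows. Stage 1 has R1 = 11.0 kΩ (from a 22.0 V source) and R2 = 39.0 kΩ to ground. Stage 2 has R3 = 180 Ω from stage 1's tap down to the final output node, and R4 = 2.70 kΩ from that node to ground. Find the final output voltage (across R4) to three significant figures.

V_out ≈ 4.04 V

Stage 2 presents R3+R4 = 2880 Ω as a load on stage 1's tap.
Stage 1's lower leg becomes R2‖(R3+R4) = 2682 Ω, so V_mid = 22.0 × 2682/13680 = 4.312 V.
Stage 2 is itself unloaded: V_out = V_mid × R4/(R3+R4) = 4.312 × 2700/2880 = 4.04 V.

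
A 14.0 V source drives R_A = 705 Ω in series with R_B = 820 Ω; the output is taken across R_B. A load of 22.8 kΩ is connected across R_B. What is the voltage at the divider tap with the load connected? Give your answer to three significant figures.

V_out ≈ 7.40 V

The load sits in parallel with R_B: R_B‖R_L = (820 × 22800) / (820 + 22800) = 791.5 Ω.
V_out = 14.0 × 791.5 / (705 + 791.5) = 14.0 × 791.5/1497 = 7.40 V.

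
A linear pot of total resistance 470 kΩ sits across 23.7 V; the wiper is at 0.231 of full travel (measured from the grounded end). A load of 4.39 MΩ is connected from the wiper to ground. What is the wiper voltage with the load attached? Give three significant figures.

V ≈ 5.37 V

The wiper splits the pot into (1−α)R = 361.4 kΩ above and αR = 108.6 kΩ below.
Lower section ‖ load = 105.9 kΩ.
V_wiper = 23.7 × 105.9/(361.4 + 105.9) = 5.37 V.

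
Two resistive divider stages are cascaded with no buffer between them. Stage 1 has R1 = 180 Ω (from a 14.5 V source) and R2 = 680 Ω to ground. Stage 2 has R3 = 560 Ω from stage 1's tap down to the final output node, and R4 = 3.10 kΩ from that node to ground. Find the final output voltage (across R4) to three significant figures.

Stage 2 presents R3+R4 = 3660 Ω as a load on stage 1's tap.
Stage 1's lower leg becomes R2‖(R3+R4) = 573.5 Ω, so V_mid = 14.5 × 573.5/753.5 = 11.04 V.
Stage 2 is itself unloaded: V_out = V_mid × R4/(R3+R4) = 11.04 × 3100/3660 = 9.35 V.

V_out ≈ 9.35 V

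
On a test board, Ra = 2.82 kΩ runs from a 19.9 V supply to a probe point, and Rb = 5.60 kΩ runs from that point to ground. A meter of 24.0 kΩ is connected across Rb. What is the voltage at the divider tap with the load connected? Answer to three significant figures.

The load sits in parallel with Rb: Rb‖R_L = (5.60 × 24.0) / (5.60 + 24.0) = 4.541 kΩ.
V_out = 19.9 × 4.541 / (2.82 + 4.541) = 19.9 × 4.541/7.361 = 12.3 V.
(Unloaded it would have been 13.2 V.)

V_out ≈ 12.3 V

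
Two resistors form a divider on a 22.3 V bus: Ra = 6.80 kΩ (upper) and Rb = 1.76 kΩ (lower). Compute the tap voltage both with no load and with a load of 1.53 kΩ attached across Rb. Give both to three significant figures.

Unloaded: 4.59 V; loaded: 2.40 V

Open-circuit: V = 22.3 × 1.76/(6.80 + 1.76) = 4.59 V.
With the load, Rb becomes Rb‖R_L = 0.8185 kΩ, so V = 22.3 × 0.8185/7.618 = 2.40 V.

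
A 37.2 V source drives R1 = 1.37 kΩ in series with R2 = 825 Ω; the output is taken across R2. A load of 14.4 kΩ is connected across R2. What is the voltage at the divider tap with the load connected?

V_out ≈ 13.5 V

The load sits in parallel with R2: R2‖R_L = (825 × 14400) / (825 + 14400) = 780.3 Ω.
V_out = 37.2 × 780.3 / (1370 + 780.3) = 37.2 × 780.3/2150 = 13.5 V.
(Unloaded it would have been 14.0 V.)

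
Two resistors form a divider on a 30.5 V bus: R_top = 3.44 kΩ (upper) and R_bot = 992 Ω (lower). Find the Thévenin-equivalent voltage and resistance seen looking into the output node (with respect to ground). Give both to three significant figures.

V_th is the open-circuit tap voltage: 30.5 × 992/(3440 + 992) = 6.83 V.
With the supply zeroed, R_top and R_bot appear in parallel from the tap: R_th = R_top‖R_bot = (3440 × 992)/4432 = 770 Ω.

V_th = 6.83 V, R_th = 770 Ω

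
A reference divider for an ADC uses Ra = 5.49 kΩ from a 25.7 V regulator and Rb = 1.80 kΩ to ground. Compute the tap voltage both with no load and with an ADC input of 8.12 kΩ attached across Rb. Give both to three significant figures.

Unloaded: 6.35 V; loaded: 5.44 V

Open-circuit: V = 25.7 × 1.80/(5.49 + 1.80) = 6.35 V.
With the load, Rb becomes Rb‖R_L = 1.473 kΩ, so V = 25.7 × 1.473/6.963 = 5.44 V.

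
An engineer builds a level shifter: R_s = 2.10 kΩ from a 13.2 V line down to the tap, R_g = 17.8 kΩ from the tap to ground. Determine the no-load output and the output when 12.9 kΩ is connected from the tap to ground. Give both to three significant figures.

Unloaded: 11.8 V; loaded: 10.3 V

Open-circuit: V = 13.2 × 17.8/(2.10 + 17.8) = 11.8 V.
With the load, R_g becomes R_g‖R_L = 7.479 kΩ, so V = 13.2 × 7.479/9.579 = 10.3 V.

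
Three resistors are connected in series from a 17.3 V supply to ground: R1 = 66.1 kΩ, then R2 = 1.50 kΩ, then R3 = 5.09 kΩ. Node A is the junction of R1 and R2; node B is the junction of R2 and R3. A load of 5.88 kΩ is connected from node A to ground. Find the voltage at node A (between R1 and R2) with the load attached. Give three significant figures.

V ≈ 0.777 V

Below node A the series string R2+R3 = 6.590 kΩ sits in parallel with the 5.88 kΩ load: 3.107 kΩ.
V_A = 17.3 × 3.107/(66.1 + 3.107) = 0.777 V.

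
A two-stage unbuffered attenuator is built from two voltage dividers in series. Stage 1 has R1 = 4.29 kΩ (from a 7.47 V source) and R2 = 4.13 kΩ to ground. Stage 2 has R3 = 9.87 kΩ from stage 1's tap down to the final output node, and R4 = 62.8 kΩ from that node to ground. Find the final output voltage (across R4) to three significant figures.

V_out ≈ 3.08 V

Stage 2 presents R3+R4 = 72.67 kΩ as a load on stage 1's tap.
Stage 1's lower leg becomes R2‖(R3+R4) = 3.908 kΩ, so V_mid = 7.47 × 3.908/8.198 = 3.561 V.
Stage 2 is itself unloaded: V_out = V_mid × R4/(R3+R4) = 3.561 × 62.8/72.67 = 3.08 V.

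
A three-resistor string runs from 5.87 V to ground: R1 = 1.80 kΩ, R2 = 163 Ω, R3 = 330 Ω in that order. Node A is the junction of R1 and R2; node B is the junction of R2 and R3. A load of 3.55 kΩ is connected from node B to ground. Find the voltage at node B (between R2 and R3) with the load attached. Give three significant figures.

At node B, R3 is in parallel with the load: R3‖R_L = 301.9 Ω.
Below node A the resistance is R2 + (R3‖R_L) = 464.9 Ω, so V_A = 5.87 × 464.9/2265 = 1.205 V.
Then V_B = V_A × (R3‖R_L)/(R2 + R3‖R_L) = 1.205 × 301.9/464.9 = 0.783 V.

V ≈ 0.783 V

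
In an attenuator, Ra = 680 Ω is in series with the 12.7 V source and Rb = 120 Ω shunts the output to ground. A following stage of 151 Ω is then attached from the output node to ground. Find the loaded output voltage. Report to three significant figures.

V_out ≈ 1.14 V

The load sits in parallel with Rb: Rb‖R_L = (120 × 151) / (120 + 151) = 66.86 Ω.
V_out = 12.7 × 66.86 / (680 + 66.86) = 12.7 × 66.86/746.9 = 1.14 V.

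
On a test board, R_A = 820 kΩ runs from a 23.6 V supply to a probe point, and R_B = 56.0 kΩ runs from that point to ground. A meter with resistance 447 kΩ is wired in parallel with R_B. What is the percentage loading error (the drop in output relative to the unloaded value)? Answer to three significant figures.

10.5 %

The divider's output (Thévenin) resistance is R_A‖R_B = 52.42 kΩ.
Fractional drop under load = R_th/(R_th + R_L) = 52.42 / (52.42 + 447) = 0.1050.
So the output falls by 10.5 %.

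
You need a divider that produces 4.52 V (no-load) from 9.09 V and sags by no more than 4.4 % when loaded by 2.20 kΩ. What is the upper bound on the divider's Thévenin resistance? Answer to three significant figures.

R_th ≤ 101 Ω

Loading drop = R_th/(R_th + R_L) ≤ 0.0440, so R_th ≤ R_L · ε/(1−ε) = 2.20 kΩ × 0.0440/0.9560 = 101 Ω.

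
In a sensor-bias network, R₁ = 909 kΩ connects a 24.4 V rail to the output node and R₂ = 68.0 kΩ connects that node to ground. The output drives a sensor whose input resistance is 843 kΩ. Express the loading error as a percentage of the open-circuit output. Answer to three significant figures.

The divider's output (Thévenin) resistance is R₁‖R₂ = 63.27 kΩ.
Fractional drop under load = R_th/(R_th + R_L) = 63.27 / (63.27 + 843) = 0.06981.
So the output falls by 6.98 %.

6.98 %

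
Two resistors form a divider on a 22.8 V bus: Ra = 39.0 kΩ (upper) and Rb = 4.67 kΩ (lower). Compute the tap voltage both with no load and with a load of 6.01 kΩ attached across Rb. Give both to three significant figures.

Open-circuit: V = 22.8 × 4.67/(39.0 + 4.67) = 2.44 V.
With the load, Rb becomes Rb‖R_L = 2.628 kΩ, so V = 22.8 × 2.628/41.63 = 1.44 V.

Unloaded: 2.44 V; loaded: 1.44 V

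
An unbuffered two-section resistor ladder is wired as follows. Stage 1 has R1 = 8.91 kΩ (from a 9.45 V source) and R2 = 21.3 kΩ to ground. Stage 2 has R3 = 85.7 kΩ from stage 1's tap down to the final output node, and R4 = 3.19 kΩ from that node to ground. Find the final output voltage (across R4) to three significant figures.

Stage 2 presents R3+R4 = 88.89 kΩ as a load on stage 1's tap.
Stage 1's lower leg becomes R2‖(R3+R4) = 17.18 kΩ, so V_mid = 9.45 × 17.18/26.09 = 6.223 V.
Stage 2 is itself unloaded: V_out = V_mid × R4/(R3+R4) = 6.223 × 3.19/88.89 = 0.223 V.

V_out ≈ 0.223 V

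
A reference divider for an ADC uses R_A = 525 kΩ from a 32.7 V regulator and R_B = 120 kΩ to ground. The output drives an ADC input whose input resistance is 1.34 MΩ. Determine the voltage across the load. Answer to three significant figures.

V_out ≈ 5.67 V

The load sits in parallel with R_B: R_B‖R_L = (120 × 1340) / (120 + 1340) = 110.1 kΩ.
V_out = 32.7 × 110.1 / (525 + 110.1) = 32.7 × 110.1/635.1 = 5.67 V.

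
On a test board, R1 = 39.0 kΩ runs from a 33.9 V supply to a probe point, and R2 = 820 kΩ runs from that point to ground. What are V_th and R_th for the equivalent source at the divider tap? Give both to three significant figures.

V_th = 32.4 V, R_th = 37.2 kΩ

V_th is the open-circuit tap voltage: 33.9 × 820/(39.0 + 820) = 32.4 V.
With the supply zeroed, R1 and R2 appear in parallel from the tap: R_th = R1‖R2 = (39.0 × 820)/859.0 = 37.2 kΩ.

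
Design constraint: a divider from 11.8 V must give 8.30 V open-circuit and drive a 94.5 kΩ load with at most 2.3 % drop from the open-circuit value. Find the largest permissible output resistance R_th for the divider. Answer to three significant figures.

R_th ≤ 2.22 kΩ

Loading drop = R_th/(R_th + R_L) ≤ 0.0230, so R_th ≤ R_L · ε/(1−ε) = 94.5 kΩ × 0.0230/0.9770 = 2.22 kΩ.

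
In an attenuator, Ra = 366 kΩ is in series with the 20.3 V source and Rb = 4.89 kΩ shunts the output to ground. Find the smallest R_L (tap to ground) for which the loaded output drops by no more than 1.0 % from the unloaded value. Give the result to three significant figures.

R_L(min) ≈ 478 kΩ

Output resistance R_th = Ra‖Rb = (366 × 4.89)/370.9 = 4.826 kΩ.
The fractional drop is R_th/(R_th + R_L); requiring this ≤ 0.0100 gives R_L ≥ R_th(1/0.0100 − 1) = 4.826 × 99.00 = 478 kΩ.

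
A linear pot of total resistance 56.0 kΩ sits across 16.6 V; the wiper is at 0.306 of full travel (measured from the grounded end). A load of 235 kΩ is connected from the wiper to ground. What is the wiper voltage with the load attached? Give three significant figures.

The wiper splits the pot into (1−α)R = 38.86 kΩ above and αR = 17.14 kΩ below.
Lower section ‖ load = 15.97 kΩ.
V_wiper = 16.6 × 15.97/(38.86 + 15.97) = 4.83 V.

V ≈ 4.83 V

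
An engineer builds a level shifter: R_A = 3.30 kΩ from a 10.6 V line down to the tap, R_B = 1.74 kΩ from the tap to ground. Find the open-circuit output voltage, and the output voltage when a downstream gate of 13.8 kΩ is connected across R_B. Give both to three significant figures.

Open-circuit: V = 10.6 × 1.74/(3.30 + 1.74) = 3.66 V.
With the load, R_B becomes R_B‖R_L = 1.545 kΩ, so V = 10.6 × 1.545/4.845 = 3.38 V.

Unloaded: 3.66 V; loaded: 3.38 V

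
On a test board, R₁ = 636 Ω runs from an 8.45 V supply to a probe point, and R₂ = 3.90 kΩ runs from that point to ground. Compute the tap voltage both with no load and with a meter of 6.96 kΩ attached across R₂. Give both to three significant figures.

Open-circuit: V = 8.45 × 3900/(636 + 3900) = 7.27 V.
With the load, R₂ becomes R₂‖R_L = 2499 Ω, so V = 8.45 × 2499/3135 = 6.74 V.

Unloaded: 7.27 V; loaded: 6.74 V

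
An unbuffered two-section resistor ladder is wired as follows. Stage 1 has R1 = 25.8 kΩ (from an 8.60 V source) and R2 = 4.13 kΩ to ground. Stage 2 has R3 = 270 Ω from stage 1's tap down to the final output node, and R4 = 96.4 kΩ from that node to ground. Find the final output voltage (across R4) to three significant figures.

Stage 2 presents R3+R4 = 96670 Ω as a load on stage 1's tap.
Stage 1's lower leg becomes R2‖(R3+R4) = 3961 Ω, so V_mid = 8.60 × 3961/29760 = 1.145 V.
Stage 2 is itself unloaded: V_out = V_mid × R4/(R3+R4) = 1.145 × 96400/96670 = 1.14 V.

V_out ≈ 1.14 V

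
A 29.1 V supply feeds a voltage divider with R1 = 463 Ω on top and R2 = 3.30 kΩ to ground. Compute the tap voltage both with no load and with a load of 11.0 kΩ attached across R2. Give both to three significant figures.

Open-circuit: V = 29.1 × 3300/(463 + 3300) = 25.5 V.
With the load, R2 becomes R2‖R_L = 2538 Ω, so V = 29.1 × 2538/3001 = 24.6 V.

Unloaded: 25.5 V; loaded: 24.6 V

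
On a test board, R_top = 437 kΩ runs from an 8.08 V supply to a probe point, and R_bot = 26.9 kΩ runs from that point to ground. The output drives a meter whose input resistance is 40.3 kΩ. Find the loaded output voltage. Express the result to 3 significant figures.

V_out ≈ 0.288 V

The load sits in parallel with R_bot: R_bot‖R_L = (26.9 × 40.3) / (26.9 + 40.3) = 16.13 kΩ.
V_out = 8.08 × 16.13 / (437 + 16.13) = 8.08 × 16.13/453.1 = 0.288 V.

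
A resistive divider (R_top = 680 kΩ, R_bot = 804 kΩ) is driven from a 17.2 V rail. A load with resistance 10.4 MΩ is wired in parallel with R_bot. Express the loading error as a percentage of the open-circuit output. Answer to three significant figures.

3.42 %

The divider's output (Thévenin) resistance is R_top‖R_bot = 368.4 kΩ.
Fractional drop under load = R_th/(R_th + R_L) = 368.4 / (368.4 + 10400) = 0.03421.
So the output falls by 3.42 %.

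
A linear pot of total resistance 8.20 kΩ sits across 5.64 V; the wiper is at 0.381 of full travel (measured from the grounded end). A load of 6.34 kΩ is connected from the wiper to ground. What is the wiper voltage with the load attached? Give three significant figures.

The wiper splits the pot into (1−α)R = 5.076 kΩ above and αR = 3.124 kΩ below.
Lower section ‖ load = 2.093 kΩ.
V_wiper = 5.64 × 2.093/(5.076 + 2.093) = 1.65 V.

V ≈ 1.65 V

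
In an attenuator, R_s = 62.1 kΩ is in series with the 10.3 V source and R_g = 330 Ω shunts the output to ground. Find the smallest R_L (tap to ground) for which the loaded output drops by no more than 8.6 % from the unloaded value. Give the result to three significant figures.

Output resistance R_th = R_s‖R_g = (62100 × 330)/62430 = 328.3 Ω.
The fractional drop is R_th/(R_th + R_L); requiring this ≤ 0.0860 gives R_L ≥ R_th(1/0.0860 − 1) = 328.3 × 10.63 = 3.49 kΩ.

R_L(min) ≈ 3.49 kΩ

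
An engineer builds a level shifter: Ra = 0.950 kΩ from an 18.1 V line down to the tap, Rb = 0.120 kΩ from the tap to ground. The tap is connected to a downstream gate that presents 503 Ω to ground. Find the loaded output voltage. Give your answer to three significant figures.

V_out ≈ 1.68 V

The load sits in parallel with Rb: Rb‖R_L = (120 × 503) / (120 + 503) = 96.89 Ω.
V_out = 18.1 × 96.89 / (950 + 96.89) = 18.1 × 96.89/1047 = 1.68 V.
(Unloaded it would have been 2.03 V.)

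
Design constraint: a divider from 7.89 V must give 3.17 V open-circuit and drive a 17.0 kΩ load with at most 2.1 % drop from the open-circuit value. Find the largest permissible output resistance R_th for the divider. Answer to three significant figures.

R_th ≤ 365 Ω

Loading drop = R_th/(R_th + R_L) ≤ 0.0210, so R_th ≤ R_L · ε/(1−ε) = 17.0 kΩ × 0.0210/0.9790 = 365 Ω.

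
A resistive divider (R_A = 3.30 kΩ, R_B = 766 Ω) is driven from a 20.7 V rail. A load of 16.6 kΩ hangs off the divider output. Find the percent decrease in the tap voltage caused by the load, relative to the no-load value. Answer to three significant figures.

The divider's output (Thévenin) resistance is R_A‖R_B = 621.7 Ω.
Fractional drop under load = R_th/(R_th + R_L) = 621.7 / (621.7 + 16600) = 0.03610.
So the output falls by 3.61 %.

3.61 %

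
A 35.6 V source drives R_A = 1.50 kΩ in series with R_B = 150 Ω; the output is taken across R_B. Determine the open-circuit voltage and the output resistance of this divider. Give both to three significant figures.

V_th = 3.24 V, R_th = 136 Ω

V_th is the open-circuit tap voltage: 35.6 × 150/(1500 + 150) = 3.24 V.
With the supply zeroed, R_A and R_B appear in parallel from the tap: R_th = R_A‖R_B = (1500 × 150)/1650 = 136 Ω.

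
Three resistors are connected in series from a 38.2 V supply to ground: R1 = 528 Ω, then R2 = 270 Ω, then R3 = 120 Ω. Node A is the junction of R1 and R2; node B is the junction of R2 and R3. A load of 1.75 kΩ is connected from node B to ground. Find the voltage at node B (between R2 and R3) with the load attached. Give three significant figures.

V ≈ 4.71 V

At node B, R3 is in parallel with the load: R3‖R_L = 112.3 Ω.
Below node A the resistance is R2 + (R3‖R_L) = 382.3 Ω, so V_A = 38.2 × 382.3/910.3 = 16.04 V.
Then V_B = V_A × (R3‖R_L)/(R2 + R3‖R_L) = 16.04 × 112.3/382.3 = 4.71 V.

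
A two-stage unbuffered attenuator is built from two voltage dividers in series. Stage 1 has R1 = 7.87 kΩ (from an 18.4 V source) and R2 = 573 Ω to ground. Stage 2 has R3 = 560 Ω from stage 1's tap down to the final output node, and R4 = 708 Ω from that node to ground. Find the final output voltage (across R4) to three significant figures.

V_out ≈ 0.491 V

Stage 2 presents R3+R4 = 1268 Ω as a load on stage 1's tap.
Stage 1's lower leg becomes R2‖(R3+R4) = 394.7 Ω, so V_mid = 18.4 × 394.7/8265 = 0.8786 V.
Stage 2 is itself unloaded: V_out = V_mid × R4/(R3+R4) = 0.8786 × 708/1268 = 0.491 V.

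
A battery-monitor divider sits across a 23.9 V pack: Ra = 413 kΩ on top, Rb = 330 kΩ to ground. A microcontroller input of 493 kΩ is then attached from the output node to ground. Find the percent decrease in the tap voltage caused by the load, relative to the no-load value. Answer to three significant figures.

27.1 %

Unloaded V = 23.9 × 330/743.0 = 10.62 V.
Loaded: Rb‖R_L = 197.7 kΩ, giving V = 23.9 × 197.7/610.7 = 7.737 V.
Drop = (10.62 − 7.737) / 10.62 = 27.1 %.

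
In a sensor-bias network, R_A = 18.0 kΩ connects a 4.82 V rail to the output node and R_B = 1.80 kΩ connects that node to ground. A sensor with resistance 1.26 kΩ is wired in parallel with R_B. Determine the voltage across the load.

The load sits in parallel with R_B: R_B‖R_L = (1.80 × 1.26) / (1.80 + 1.26) = 0.7412 kΩ.
V_out = 4.82 × 0.7412 / (18.0 + 0.7412) = 4.82 × 0.7412/18.74 = 0.191 V.

V_out ≈ 0.191 V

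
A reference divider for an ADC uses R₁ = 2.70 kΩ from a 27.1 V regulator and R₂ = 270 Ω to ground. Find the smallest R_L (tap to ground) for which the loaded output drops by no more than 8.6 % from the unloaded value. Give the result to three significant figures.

R_L(min) ≈ 2.61 kΩ

Output resistance R_th = R₁‖R₂ = (2700 × 270)/2970 = 245.5 Ω.
The fractional drop is R_th/(R_th + R_L); requiring this ≤ 0.0860 gives R_L ≥ R_th(1/0.0860 − 1) = 245.5 × 10.63 = 2.61 kΩ.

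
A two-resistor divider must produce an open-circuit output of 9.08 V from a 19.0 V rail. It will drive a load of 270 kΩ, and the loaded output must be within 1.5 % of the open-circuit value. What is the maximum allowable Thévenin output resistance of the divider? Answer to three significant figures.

Loading drop = R_th/(R_th + R_L) ≤ 0.0150, so R_th ≤ R_L · ε/(1−ε) = 270 kΩ × 0.0150/0.9850 = 4.11 kΩ.

R_th ≤ 4.11 kΩ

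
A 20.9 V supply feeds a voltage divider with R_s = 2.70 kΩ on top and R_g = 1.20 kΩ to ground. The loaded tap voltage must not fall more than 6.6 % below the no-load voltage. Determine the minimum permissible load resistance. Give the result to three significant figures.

Output resistance R_th = R_s‖R_g = (2700 × 1200)/3900 = 830.8 Ω.
The fractional drop is R_th/(R_th + R_L); requiring this ≤ 0.0660 gives R_L ≥ R_th(1/0.0660 − 1) = 830.8 × 14.15 = 11.8 kΩ.

R_L(min) ≈ 11.8 kΩ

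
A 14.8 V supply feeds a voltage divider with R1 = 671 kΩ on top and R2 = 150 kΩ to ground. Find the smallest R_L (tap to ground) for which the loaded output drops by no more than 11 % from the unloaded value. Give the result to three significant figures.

R_L(min) ≈ 992 kΩ

Output resistance R_th = R1‖R2 = (671 × 150)/821.0 = 122.6 kΩ.
The fractional drop is R_th/(R_th + R_L); requiring this ≤ 0.110 gives R_L ≥ R_th(1/0.110 − 1) = 122.6 × 8.091 = 992 kΩ.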